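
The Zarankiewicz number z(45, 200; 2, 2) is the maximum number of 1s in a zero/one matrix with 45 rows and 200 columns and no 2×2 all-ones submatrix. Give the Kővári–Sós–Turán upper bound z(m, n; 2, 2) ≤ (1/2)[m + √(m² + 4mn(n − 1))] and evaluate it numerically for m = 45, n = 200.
z(45, 200; 2, 2) ≤ (1/2)[45 + √(45² + 4·45·200·199)] = (1/2)[45 + √7166025] = 1360.9716

Kővári–Sós–Turán: let r_1, ..., r_45 be the row sums and z = Σ r_i the total number of 1s. Each pair of columns can share at most one row with both entries 1 (else a 2×2 all-ones block appears), so Σ_i C(r_i, 2) ≤ C(200, 2) = 19900. By convexity Σ_i C(r_i, 2) ≥ 45·C(z/45, 2) = z(z − 45)/(2·45), giving z² − 45z − 45·200·199 ≤ 0 and hence z ≤ (1/2)[45 + √(2025 + 4·1791000)] = (1/2)[45 + √7166025] ≈ (1/2)(45 + 2676.9432) = 1360.9716.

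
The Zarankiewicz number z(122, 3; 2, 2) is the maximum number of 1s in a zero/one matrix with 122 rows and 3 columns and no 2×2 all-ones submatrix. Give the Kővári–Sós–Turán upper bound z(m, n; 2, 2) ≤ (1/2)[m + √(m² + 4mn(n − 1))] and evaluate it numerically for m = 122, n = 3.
z(122, 3; 2, 2) ≤ (1/2)[122 + √(122² + 4·122·3·2)] = (1/2)[122 + √17812] = 127.7308

Kővári–Sós–Turán: let r_1, ..., r_122 be the row sums and z = Σ r_i the total number of 1s. Each pair of columns can share at most one row with both entries 1 (else a 2×2 all-ones block appears), so Σ_i C(r_i, 2) ≤ C(3, 2) = 3. By convexity Σ_i C(r_i, 2) ≥ 122·C(z/122, 2) = z(z − 122)/(2·122), giving z² − 122z − 122·3·2 ≤ 0 and hence z ≤ (1/2)[122 + √(14884 + 4·732)] = (1/2)[122 + √17812] ≈ (1/2)(122 + 133.4616) = 127.7308.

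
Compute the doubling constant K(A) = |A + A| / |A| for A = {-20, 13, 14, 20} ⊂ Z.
K = |A + A| / |A| = 10/4 = 5/2

Enumerate A + A = {a + b : a, b ∈ A}. With |A| = 4, there are |A|^2 = 16 ordered sum pairs; collecting distinct values, A + A = {-40, -7, -6, 0, 26, 27, 28, 33, 34, 40}, so |A + A| = 10. Thus K = 10/4 = 5/2. For comparison, the minimum possible |A + A| over all 4-element sets is 2·4 − 1 = 7 (so min K = 7/4), attained only by arithmetic progressions.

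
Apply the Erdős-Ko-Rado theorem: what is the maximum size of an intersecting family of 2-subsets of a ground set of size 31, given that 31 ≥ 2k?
max |F| = C(30, 1) = 30

Erdős-Ko-Rado (1961): when n ≥ 2k, max |F| = C(n−1, k−1). The bound is attained by the star {A : i ∈ A} for any fixed i ∈ [n]. Here C(31−1, 2−1) = C(30, 1) = 30.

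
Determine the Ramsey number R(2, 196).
R(2, 196) = 196

R(2, k) = k for all k ≥ 2: in a 2-colouring of K_k, either some edge is red (a red K_2) or all edges are blue (a blue K_k). And K_{195} coloured all-blue has no blue K_196, so R(2, 196) > 195. Hence R(2, 196) = 196.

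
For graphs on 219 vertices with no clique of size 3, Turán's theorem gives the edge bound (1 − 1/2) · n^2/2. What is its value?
Turán density bound = (1/2) · 219^2/2 = 47961/4 ≈ 11990.25

Turán's theorem: ex(n, K_{r+1}) is achieved by the complete r-partite Turán graph T(n, r) with parts as balanced as possible, and is at most (1 − 1/r) · n^2/2. For r = 2, n = 219: the density bound is (1/2) · 47961/2 = 47961/4 ≈ 11990.25. The integer-valued extremum is e(T(219, 2)) = 11990, which is strictly less than the density bound 47961/4 since 2 ∤ 219 (the parts of T(219, 2) cannot all be equal).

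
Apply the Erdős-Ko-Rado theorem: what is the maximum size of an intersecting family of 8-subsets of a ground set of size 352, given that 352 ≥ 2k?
max |F| = C(351, 7) = 122623572295575

The Erdős-Ko-Rado theorem states: for n ≥ 2k, an intersecting family of k-subsets of an n-element set has size at most C(n − 1, k − 1), with equality for 'star' families {A ⊆ [n] : |A| = k, i ∈ A} (fix an element i). For n = 352, k = 8: C(351, 7) = 122623572295575.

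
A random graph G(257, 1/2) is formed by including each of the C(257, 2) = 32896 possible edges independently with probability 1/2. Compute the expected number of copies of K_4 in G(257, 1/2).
E[# K_4] = C(257, 4) · (1/2)^C(4, 2) = 177556160 / 2^6 = 2774315

For each 4-subset S of vertices (there are C(257, 4) = 177556160 such S), let X_S = 1 if S induces a K_4 (all C(4, 2) = 6 edges present). Then P(X_S = 1) = (1/2)^6 = 1/64. By linearity of expectation, E[# K_4] = C(257, 4) · (1/2)^6 = 177556160 / 64 = 2774315.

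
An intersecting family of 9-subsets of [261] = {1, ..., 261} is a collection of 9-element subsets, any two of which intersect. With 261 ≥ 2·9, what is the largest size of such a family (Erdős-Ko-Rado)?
max |F| = C(260, 8) = 464557848245920

Erdős-Ko-Rado (1961): when n ≥ 2k, max |F| = C(n−1, k−1). The bound is attained by the star {A : i ∈ A} for any fixed i ∈ [n]. Here C(261−1, 9−1) = C(260, 8) = 464557848245920.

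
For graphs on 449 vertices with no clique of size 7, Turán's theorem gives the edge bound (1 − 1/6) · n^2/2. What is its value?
Turán density bound = (5/6) · 449^2/2 = 1008005/12 ≈ 84000.4167

Turán's theorem: ex(n, K_{r+1}) is achieved by the complete r-partite Turán graph T(n, r) with parts as balanced as possible, and is at most (1 − 1/r) · n^2/2. For r = 6, n = 449: the density bound is (5/6) · 201601/2 = 1008005/12 ≈ 84000.4167. The integer-valued extremum is e(T(449, 6)) = 84000, which is strictly less than the density bound 1008005/12 since 6 ∤ 449 (the parts of T(449, 6) cannot all be equal).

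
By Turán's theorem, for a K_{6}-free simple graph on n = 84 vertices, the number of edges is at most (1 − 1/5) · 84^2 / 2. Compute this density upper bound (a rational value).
Turán density bound = (4/5) · 84^2/2 = 14112/5 ≈ 2822.4

Turán's theorem: ex(n, K_{r+1}) is achieved by the complete r-partite Turán graph T(n, r) with parts as balanced as possible, and is at most (1 − 1/r) · n^2/2. For r = 5, n = 84: the density bound is (4/5) · 7056/2 = 14112/5 ≈ 2822.4. The integer-valued extremum is e(T(84, 5)) = 2822, which is strictly less than the density bound 14112/5 since 5 ∤ 84 (the parts of T(84, 5) cannot all be equal).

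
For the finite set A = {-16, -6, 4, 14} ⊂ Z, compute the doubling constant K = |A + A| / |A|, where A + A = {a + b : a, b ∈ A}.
K = |A + A| / |A| = 7/4

Enumerate A + A = {a + b : a, b ∈ A}. With |A| = 4, there are |A|^2 = 16 ordered sum pairs; collecting distinct values, A + A = {-32, -22, -12, -2, 8, 18, 28}, so |A + A| = 7. Thus K = 7/4. Here |A + A| = 2|A| − 1 = 7, the minimum possible — so K = 7/4 is minimal, which holds iff A is an arithmetic progression.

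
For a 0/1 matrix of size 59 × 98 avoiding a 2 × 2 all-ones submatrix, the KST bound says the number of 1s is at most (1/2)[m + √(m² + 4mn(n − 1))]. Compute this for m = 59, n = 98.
z(59, 98; 2, 2) ≤ (1/2)[59 + √(59² + 4·59·98·97)] = (1/2)[59 + √2246897] = 778.9827

Kővári–Sós–Turán: let r_1, ..., r_59 be the row sums and z = Σ r_i the total number of 1s. Each pair of columns can share at most one row with both entries 1 (else a 2×2 all-ones block appears), so Σ_i C(r_i, 2) ≤ C(98, 2) = 4753. By convexity Σ_i C(r_i, 2) ≥ 59·C(z/59, 2) = z(z − 59)/(2·59), giving z² − 59z − 59·98·97 ≤ 0 and hence z ≤ (1/2)[59 + √(3481 + 4·560854)] = (1/2)[59 + √2246897] ≈ (1/2)(59 + 1498.9653) = 778.9827.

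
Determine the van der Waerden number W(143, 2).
W(143, 2) = 143 + 1 = 144

A 2-term AP is any pair of integers, so a monochromatic 2-AP exists iff some colour is used at least twice. With 143 colours, the colouring i ↦ i on {1, ..., 143} uses each colour once, avoiding any monochromatic pair, so W(143, 2) > 143. For {1, ..., 144}, pigeonhole forces two integers of the same colour, which form a monochromatic 2-AP. Hence W(143, 2) = 144.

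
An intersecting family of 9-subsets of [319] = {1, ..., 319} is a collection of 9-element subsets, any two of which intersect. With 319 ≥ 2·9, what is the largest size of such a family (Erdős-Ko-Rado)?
max |F| = C(318, 8) = 2373299041514193

Erdős-Ko-Rado (1961): when n ≥ 2k, max |F| = C(n−1, k−1). The bound is attained by the star {A : i ∈ A} for any fixed i ∈ [n]. Here C(319−1, 9−1) = C(318, 8) = 2373299041514193.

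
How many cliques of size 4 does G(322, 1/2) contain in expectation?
E[# K_4] = C(322, 4) · (1/2)^C(4, 2) = 439633040 / 2^6 = 27477065/4 = 6869266.25

For each 4-subset S of vertices (there are C(322, 4) = 439633040 such S), let X_S = 1 if S induces a K_4 (all C(4, 2) = 6 edges present). Then P(X_S = 1) = (1/2)^6 = 1/64. By linearity of expectation, E[# K_4] = C(322, 4) · (1/2)^6 = 439633040 / 64 = 27477065/4 = 6869266.25.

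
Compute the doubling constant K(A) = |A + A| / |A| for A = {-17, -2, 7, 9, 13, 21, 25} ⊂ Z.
K = |A + A| / |A| = 26/7

Enumerate A + A = {a + b : a, b ∈ A}. With |A| = 7, there are |A|^2 = 49 ordered sum pairs; collecting distinct values, A + A = {-34, -19, -10, -8, -4, 4, 5, 7, 8, 11, 14, 16, 18, 19, 20, 22, 23, 26, 28, 30, 32, 34, 38, 42, 46, 50}, so |A + A| = 26. Thus K = 26/7. For comparison, the minimum possible |A + A| over all 7-element sets is 2·7 − 1 = 13 (so min K = 13/7), attained only by arithmetic progressions.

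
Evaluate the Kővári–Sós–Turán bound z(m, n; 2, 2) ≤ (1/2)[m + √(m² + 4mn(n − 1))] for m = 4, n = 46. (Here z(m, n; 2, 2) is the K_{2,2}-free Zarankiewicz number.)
z(4, 46; 2, 2) ≤ (1/2)[4 + √(4² + 4·4·46·45)] = (1/2)[4 + √33136] = 93.0165

Kővári–Sós–Turán: let r_1, ..., r_4 be the row sums and z = Σ r_i the total number of 1s. Each pair of columns can share at most one row with both entries 1 (else a 2×2 all-ones block appears), so Σ_i C(r_i, 2) ≤ C(46, 2) = 1035. By convexity Σ_i C(r_i, 2) ≥ 4·C(z/4, 2) = z(z − 4)/(2·4), giving z² − 4z − 4·46·45 ≤ 0 and hence z ≤ (1/2)[4 + √(16 + 4·8280)] = (1/2)[4 + √33136] ≈ (1/2)(4 + 182.033) = 93.0165.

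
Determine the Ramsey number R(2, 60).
R(2, 60) = 60

R(2, k) = k for all k ≥ 2: in a 2-colouring of K_k, either some edge is red (a red K_2) or all edges are blue (a blue K_k). And K_{59} coloured all-blue has no blue K_60, so R(2, 60) > 59. Hence R(2, 60) = 60.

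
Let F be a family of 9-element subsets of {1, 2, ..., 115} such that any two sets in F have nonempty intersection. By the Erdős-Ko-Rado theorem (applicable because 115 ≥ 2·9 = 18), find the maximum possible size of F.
max |F| = C(114, 8) = 550339251858

Erdős-Ko-Rado (1961): when n ≥ 2k, max |F| = C(n−1, k−1). The bound is attained by the star {A : i ∈ A} for any fixed i ∈ [n]. Here C(115−1, 9−1) = C(114, 8) = 550339251858.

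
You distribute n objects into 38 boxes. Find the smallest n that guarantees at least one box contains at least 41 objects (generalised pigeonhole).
n = (41 − 1)·38 + 1 = 1521

By the generalised pigeonhole principle, to guarantee some box contains ≥ r objects we need more than (r − 1) · k objects total. Threshold: n = (r − 1) · k + 1. With r = 41 and k = 38: n = 40 · 38 + 1 = 1520 + 1 = 1521. For n = 1520 = 40 · 38, we can put exactly 40 objects in every box, avoiding 41 in any single one — so 1521 is tight.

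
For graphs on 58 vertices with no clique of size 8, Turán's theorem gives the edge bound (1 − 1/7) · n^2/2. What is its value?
Turán density bound = (6/7) · 58^2/2 = 10092/7 ≈ 1441.7143

Turán's theorem: ex(n, K_{r+1}) is achieved by the complete r-partite Turán graph T(n, r) with parts as balanced as possible, and is at most (1 − 1/r) · n^2/2. For r = 7, n = 58: the density bound is (6/7) · 3364/2 = 10092/7 ≈ 1441.7143. The integer-valued extremum is e(T(58, 7)) = 1441, which is strictly less than the density bound 10092/7 since 7 ∤ 58 (the parts of T(58, 7) cannot all be equal).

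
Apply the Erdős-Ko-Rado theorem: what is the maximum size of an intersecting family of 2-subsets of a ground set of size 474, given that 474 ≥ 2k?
max |F| = C(473, 1) = 473

The Erdős-Ko-Rado theorem states: for n ≥ 2k, an intersecting family of k-subsets of an n-element set has size at most C(n − 1, k − 1), with equality for 'star' families {A ⊆ [n] : |A| = k, i ∈ A} (fix an element i). For n = 474, k = 2: C(473, 1) = 473.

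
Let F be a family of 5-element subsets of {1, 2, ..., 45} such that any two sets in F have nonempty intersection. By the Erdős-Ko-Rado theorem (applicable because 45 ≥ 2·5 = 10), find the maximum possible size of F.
max |F| = C(44, 4) = 135751

Erdős-Ko-Rado (1961): when n ≥ 2k, max |F| = C(n−1, k−1). The bound is attained by the star {A : i ∈ A} for any fixed i ∈ [n]. Here C(45−1, 5−1) = C(44, 4) = 135751.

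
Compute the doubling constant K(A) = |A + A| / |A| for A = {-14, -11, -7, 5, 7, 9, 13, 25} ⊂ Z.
K = |A + A| / |A| = 30/8 = 15/4

Enumerate A + A = {a + b : a, b ∈ A}. With |A| = 8, there are |A|^2 = 64 ordered sum pairs; collecting distinct values, A + A = {-28, -25, -22, -21, -18, -14, -9, -7, -6, -5, -4, -2, -1, 0, 2, 6, 10, 11, 12, 14, 16, 18, 20, 22, 26, 30, 32, 34, 38, 50}, so |A + A| = 30. Thus K = 30/8 = 15/4. For comparison, the minimum possible |A + A| over all 8-element sets is 2·8 − 1 = 15 (so min K = 15/8), attained only by arithmetic progressions.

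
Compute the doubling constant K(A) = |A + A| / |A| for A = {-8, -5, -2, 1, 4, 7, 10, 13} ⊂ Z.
K = |A + A| / |A| = 15/8

Enumerate A + A = {a + b : a, b ∈ A}. With |A| = 8, there are |A|^2 = 64 ordered sum pairs; collecting distinct values, A + A = {-16, -13, -10, -7, -4, -1, 2, 5, 8, 11, 14, 17, 20, 23, 26}, so |A + A| = 15. Thus K = 15/8. Here |A + A| = 2|A| − 1 = 15, the minimum possible — so K = 15/8 is minimal, which holds iff A is an arithmetic progression.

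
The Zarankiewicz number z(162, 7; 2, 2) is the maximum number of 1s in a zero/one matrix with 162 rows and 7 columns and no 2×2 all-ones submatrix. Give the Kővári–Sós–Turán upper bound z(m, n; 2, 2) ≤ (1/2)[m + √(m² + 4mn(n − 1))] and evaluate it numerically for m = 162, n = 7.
z(162, 7; 2, 2) ≤ (1/2)[162 + √(162² + 4·162·7·6)] = (1/2)[162 + √53460] = 196.6071

Kővári–Sós–Turán: let r_1, ..., r_162 be the row sums and z = Σ r_i the total number of 1s. Each pair of columns can share at most one row with both entries 1 (else a 2×2 all-ones block appears), so Σ_i C(r_i, 2) ≤ C(7, 2) = 21. By convexity Σ_i C(r_i, 2) ≥ 162·C(z/162, 2) = z(z − 162)/(2·162), giving z² − 162z − 162·7·6 ≤ 0 and hence z ≤ (1/2)[162 + √(26244 + 4·6804)] = (1/2)[162 + √53460] ≈ (1/2)(162 + 231.2142) = 196.6071.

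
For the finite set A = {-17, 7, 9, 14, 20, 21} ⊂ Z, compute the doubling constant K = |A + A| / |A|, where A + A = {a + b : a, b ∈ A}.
K = |A + A| / |A| = 20/6 = 10/3

Enumerate A + A = {a + b : a, b ∈ A}. With |A| = 6, there are |A|^2 = 36 ordered sum pairs; collecting distinct values, A + A = {-34, -10, -8, -3, 3, 4, 14, 16, 18, 21, 23, 27, 28, 29, 30, 34, 35, 40, 41, 42}, so |A + A| = 20. Thus K = 20/6 = 10/3. For comparison, the minimum possible |A + A| over all 6-element sets is 2·6 − 1 = 11 (so min K = 11/6), attained only by arithmetic progressions.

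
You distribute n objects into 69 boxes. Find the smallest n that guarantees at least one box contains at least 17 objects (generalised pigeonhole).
n = (17 − 1)·69 + 1 = 1105

By the generalised pigeonhole principle, to guarantee some box contains ≥ r objects we need more than (r − 1) · k objects total. Threshold: n = (r − 1) · k + 1. With r = 17 and k = 69: n = 16 · 69 + 1 = 1104 + 1 = 1105. For n = 1104 = 16 · 69, we can put exactly 16 objects in every box, avoiding 17 in any single one — so 1105 is tight.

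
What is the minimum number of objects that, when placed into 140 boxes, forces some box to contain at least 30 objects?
n = (30 − 1)·140 + 1 = 4061

By the generalised pigeonhole principle, to guarantee some box contains ≥ r objects we need more than (r − 1) · k objects total. Threshold: n = (r − 1) · k + 1. With r = 30 and k = 140: n = 29 · 140 + 1 = 4060 + 1 = 4061. For n = 4060 = 29 · 140, we can put exactly 29 objects in every box, avoiding 30 in any single one — so 4061 is tight.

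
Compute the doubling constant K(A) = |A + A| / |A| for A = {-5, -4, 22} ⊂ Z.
K = |A + A| / |A| = 6/3 = 2

Enumerate A + A = {a + b : a, b ∈ A}. With |A| = 3, there are |A|^2 = 9 ordered sum pairs; collecting distinct values, A + A = {-10, -9, -8, 17, 18, 44}, so |A + A| = 6. Thus K = 6/3 = 2. For comparison, the minimum possible |A + A| over all 3-element sets is 2·3 − 1 = 5 (so min K = 5/3), attained only by arithmetic progressions.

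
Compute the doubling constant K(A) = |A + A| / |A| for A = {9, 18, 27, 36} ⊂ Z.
K = |A + A| / |A| = 7/4

Enumerate A + A = {a + b : a, b ∈ A}. With |A| = 4, there are |A|^2 = 16 ordered sum pairs; collecting distinct values, A + A = {18, 27, 36, 45, 54, 63, 72}, so |A + A| = 7. Thus K = 7/4. Here |A + A| = 2|A| − 1 = 7, the minimum possible — so K = 7/4 is minimal, which holds iff A is an arithmetic progression.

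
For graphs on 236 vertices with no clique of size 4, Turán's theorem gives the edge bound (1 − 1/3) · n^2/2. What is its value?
Turán density bound = (2/3) · 236^2/2 = 55696/3 ≈ 18565.3333

Turán's theorem: ex(n, K_{r+1}) is achieved by the complete r-partite Turán graph T(n, r) with parts as balanced as possible, and is at most (1 − 1/r) · n^2/2. For r = 3, n = 236: the density bound is (2/3) · 55696/2 = 55696/3 ≈ 18565.3333. The integer-valued extremum is e(T(236, 3)) = 18565, which is strictly less than the density bound 55696/3 since 3 ∤ 236 (the parts of T(236, 3) cannot all be equal).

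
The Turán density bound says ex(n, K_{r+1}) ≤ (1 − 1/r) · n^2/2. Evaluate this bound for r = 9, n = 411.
Turán density bound = (8/9) · 411^2/2 = 75076

Turán's theorem: ex(n, K_{r+1}) is achieved by the complete r-partite Turán graph T(n, r) with parts as balanced as possible, and is at most (1 − 1/r) · n^2/2. For r = 9, n = 411: the density bound is (8/9) · 168921/2 = 75076. The integer-valued extremum is e(T(411, 9)) = 75075, which is strictly less than the density bound 75076 since 9 ∤ 411 (the parts of T(411, 9) cannot all be equal).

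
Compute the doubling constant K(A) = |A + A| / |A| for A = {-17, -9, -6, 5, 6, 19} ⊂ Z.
K = |A + A| / |A| = 19/6

Enumerate A + A = {a + b : a, b ∈ A}. With |A| = 6, there are |A|^2 = 36 ordered sum pairs; collecting distinct values, A + A = {-34, -26, -23, -18, -15, -12, -11, -4, -3, -1, 0, 2, 10, 11, 12, 13, 24, 25, 38}, so |A + A| = 19. Thus K = 19/6. For comparison, the minimum possible |A + A| over all 6-element sets is 2·6 − 1 = 11 (so min K = 11/6), attained only by arithmetic progressions.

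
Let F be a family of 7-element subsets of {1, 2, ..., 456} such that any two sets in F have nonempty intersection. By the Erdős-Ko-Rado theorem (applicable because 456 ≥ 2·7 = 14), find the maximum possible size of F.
max |F| = C(455, 6) = 11922310975575

Erdős-Ko-Rado (1961): when n ≥ 2k, max |F| = C(n−1, k−1). The bound is attained by the star {A : i ∈ A} for any fixed i ∈ [n]. Here C(456−1, 7−1) = C(455, 6) = 11922310975575.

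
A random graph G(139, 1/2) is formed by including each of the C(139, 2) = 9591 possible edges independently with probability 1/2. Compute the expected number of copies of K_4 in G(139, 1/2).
E[# K_4] = C(139, 4) · (1/2)^C(4, 2) = 14891626 / 2^6 = 7445813/32 = 232681.65625

For each 4-subset S of vertices (there are C(139, 4) = 14891626 such S), let X_S = 1 if S induces a K_4 (all C(4, 2) = 6 edges present). Then P(X_S = 1) = (1/2)^6 = 1/64. By linearity of expectation, E[# K_4] = C(139, 4) · (1/2)^6 = 14891626 / 64 = 7445813/32 = 232681.65625.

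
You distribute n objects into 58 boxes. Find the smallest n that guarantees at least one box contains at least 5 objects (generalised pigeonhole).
n = (5 − 1)·58 + 1 = 233

By the generalised pigeonhole principle, to guarantee some box contains ≥ r objects we need more than (r − 1) · k objects total. Threshold: n = (r − 1) · k + 1. With r = 5 and k = 58: n = 4 · 58 + 1 = 232 + 1 = 233. For n = 232 = 4 · 58, we can put exactly 4 objects in every box, avoiding 5 in any single one — so 233 is tight.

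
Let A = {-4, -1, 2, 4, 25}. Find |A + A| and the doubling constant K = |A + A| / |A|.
K = |A + A| / |A| = 14/5

Enumerate A + A = {a + b : a, b ∈ A}. With |A| = 5, there are |A|^2 = 25 ordered sum pairs; collecting distinct values, A + A = {-8, -5, -2, 0, 1, 3, 4, 6, 8, 21, 24, 27, 29, 50}, so |A + A| = 14. Thus K = 14/5. For comparison, the minimum possible |A + A| over all 5-element sets is 2·5 − 1 = 9 (so min K = 9/5), attained only by arithmetic progressions.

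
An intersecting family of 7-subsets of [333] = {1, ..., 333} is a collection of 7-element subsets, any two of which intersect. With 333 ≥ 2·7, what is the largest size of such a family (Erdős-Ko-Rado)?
max |F| = C(332, 6) = 1777317492412

The Erdős-Ko-Rado theorem states: for n ≥ 2k, an intersecting family of k-subsets of an n-element set has size at most C(n − 1, k − 1), with equality for 'star' families {A ⊆ [n] : |A| = k, i ∈ A} (fix an element i). For n = 333, k = 7: C(332, 6) = 1777317492412.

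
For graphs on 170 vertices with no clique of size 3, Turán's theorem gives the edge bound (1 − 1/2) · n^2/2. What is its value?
Turán density bound = (1/2) · 170^2/2 = 7225

Turán's theorem: ex(n, K_{r+1}) is achieved by the complete r-partite Turán graph T(n, r) with parts as balanced as possible, and is at most (1 − 1/r) · n^2/2. For r = 2, n = 170: the density bound is (1/2) · 28900/2 = 7225. Since 2 ∣ 170, the Turán graph T(170, 2) has parts of equal size 85, and its edge count e(T(170, 2)) = 7225 attains the density bound exactly.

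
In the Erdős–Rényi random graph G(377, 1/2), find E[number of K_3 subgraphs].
E[# K_3] = C(377, 3) · (1/2)^C(3, 2) = 8859500 / 2^3 = 2214875/2 = 1107437.5

For each 3-subset S of vertices (there are C(377, 3) = 8859500 such S), let X_S = 1 if S induces a K_3 (all C(3, 2) = 3 edges present). Then P(X_S = 1) = (1/2)^3 = 1/8. By linearity of expectation, E[# K_3] = C(377, 3) · (1/2)^3 = 8859500 / 8 = 2214875/2 = 1107437.5.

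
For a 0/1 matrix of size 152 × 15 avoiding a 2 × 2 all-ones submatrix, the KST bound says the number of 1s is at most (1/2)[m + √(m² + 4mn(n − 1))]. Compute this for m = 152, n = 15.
z(152, 15; 2, 2) ≤ (1/2)[152 + √(152² + 4·152·15·14)] = (1/2)[152 + √150784] = 270.1546

Kővári–Sós–Turán: let r_1, ..., r_152 be the row sums and z = Σ r_i the total number of 1s. Each pair of columns can share at most one row with both entries 1 (else a 2×2 all-ones block appears), so Σ_i C(r_i, 2) ≤ C(15, 2) = 105. By convexity Σ_i C(r_i, 2) ≥ 152·C(z/152, 2) = z(z − 152)/(2·152), giving z² − 152z − 152·15·14 ≤ 0 and hence z ≤ (1/2)[152 + √(23104 + 4·31920)] = (1/2)[152 + √150784] ≈ (1/2)(152 + 388.3092) = 270.1546.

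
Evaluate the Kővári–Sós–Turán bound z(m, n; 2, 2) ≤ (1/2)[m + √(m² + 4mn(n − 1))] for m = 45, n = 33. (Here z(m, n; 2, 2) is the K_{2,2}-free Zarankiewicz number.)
z(45, 33; 2, 2) ≤ (1/2)[45 + √(45² + 4·45·33·32)] = (1/2)[45 + √192105] = 241.6489

Kővári–Sós–Turán: let r_1, ..., r_45 be the row sums and z = Σ r_i the total number of 1s. Each pair of columns can share at most one row with both entries 1 (else a 2×2 all-ones block appears), so Σ_i C(r_i, 2) ≤ C(33, 2) = 528. By convexity Σ_i C(r_i, 2) ≥ 45·C(z/45, 2) = z(z − 45)/(2·45), giving z² − 45z − 45·33·32 ≤ 0 and hence z ≤ (1/2)[45 + √(2025 + 4·47520)] = (1/2)[45 + √192105] ≈ (1/2)(45 + 438.2978) = 241.6489.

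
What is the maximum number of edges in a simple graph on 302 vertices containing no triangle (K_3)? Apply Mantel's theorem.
ex(302, K_3) = ⌊302^2/4⌋ = 22801

Mantel (1907): a triangle-free graph on n vertices has at most ⌊n^2/4⌋ edges, with equality for the complete bipartite graph K_{⌊n/2⌋, ⌈n/2⌉}. For n = 302: ⌊302^2/4⌋ = ⌊91204/4⌋ = 22801. The extremal graph is K_{151, 151}, which has 151·151 = 22801 edges.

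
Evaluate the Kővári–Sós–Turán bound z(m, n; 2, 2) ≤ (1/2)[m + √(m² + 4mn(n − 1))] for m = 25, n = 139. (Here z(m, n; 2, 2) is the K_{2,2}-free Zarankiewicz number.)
z(25, 139; 2, 2) ≤ (1/2)[25 + √(25² + 4·25·139·138)] = (1/2)[25 + √1918825] = 705.1083

Kővári–Sós–Turán: let r_1, ..., r_25 be the row sums and z = Σ r_i the total number of 1s. Each pair of columns can share at most one row with both entries 1 (else a 2×2 all-ones block appears), so Σ_i C(r_i, 2) ≤ C(139, 2) = 9591. By convexity Σ_i C(r_i, 2) ≥ 25·C(z/25, 2) = z(z − 25)/(2·25), giving z² − 25z − 25·139·138 ≤ 0 and hence z ≤ (1/2)[25 + √(625 + 4·479550)] = (1/2)[25 + √1918825] ≈ (1/2)(25 + 1385.2166) = 705.1083.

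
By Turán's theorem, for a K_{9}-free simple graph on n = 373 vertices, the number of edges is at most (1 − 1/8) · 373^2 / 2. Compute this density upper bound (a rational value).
Turán density bound = (7/8) · 373^2/2 = 973903/16 ≈ 60868.9375

Turán's theorem: ex(n, K_{r+1}) is achieved by the complete r-partite Turán graph T(n, r) with parts as balanced as possible, and is at most (1 − 1/r) · n^2/2. For r = 8, n = 373: the density bound is (7/8) · 139129/2 = 973903/16 ≈ 60868.9375. The integer-valued extremum is e(T(373, 8)) = 60868, which is strictly less than the density bound 973903/16 since 8 ∤ 373 (the parts of T(373, 8) cannot all be equal).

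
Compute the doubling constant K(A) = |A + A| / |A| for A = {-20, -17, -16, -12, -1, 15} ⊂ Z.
K = |A + A| / |A| = 19/6

Enumerate A + A = {a + b : a, b ∈ A}. With |A| = 6, there are |A|^2 = 36 ordered sum pairs; collecting distinct values, A + A = {-40, -37, -36, -34, -33, -32, -29, -28, -24, -21, -18, -17, -13, -5, -2, -1, 3, 14, 30}, so |A + A| = 19. Thus K = 19/6. For comparison, the minimum possible |A + A| over all 6-element sets is 2·6 − 1 = 11 (so min K = 11/6), attained only by arithmetic progressions.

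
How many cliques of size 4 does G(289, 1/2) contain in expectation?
E[# K_4] = C(289, 4) · (1/2)^C(4, 2) = 284660376 / 2^6 = 35582547/8 = 4447818.375

For each 4-subset S of vertices (there are C(289, 4) = 284660376 such S), let X_S = 1 if S induces a K_4 (all C(4, 2) = 6 edges present). Then P(X_S = 1) = (1/2)^6 = 1/64. By linearity of expectation, E[# K_4] = C(289, 4) · (1/2)^6 = 284660376 / 64 = 35582547/8 = 4447818.375.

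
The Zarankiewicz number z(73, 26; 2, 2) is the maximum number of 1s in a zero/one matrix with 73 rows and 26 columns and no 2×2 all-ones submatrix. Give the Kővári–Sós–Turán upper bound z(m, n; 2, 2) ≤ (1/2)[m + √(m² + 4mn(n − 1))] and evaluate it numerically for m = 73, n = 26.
z(73, 26; 2, 2) ≤ (1/2)[73 + √(73² + 4·73·26·25)] = (1/2)[73 + √195129] = 257.367

Kővári–Sós–Turán: let r_1, ..., r_73 be the row sums and z = Σ r_i the total number of 1s. Each pair of columns can share at most one row with both entries 1 (else a 2×2 all-ones block appears), so Σ_i C(r_i, 2) ≤ C(26, 2) = 325. By convexity Σ_i C(r_i, 2) ≥ 73·C(z/73, 2) = z(z − 73)/(2·73), giving z² − 73z − 73·26·25 ≤ 0 and hence z ≤ (1/2)[73 + √(5329 + 4·47450)] = (1/2)[73 + √195129] ≈ (1/2)(73 + 441.7341) = 257.367.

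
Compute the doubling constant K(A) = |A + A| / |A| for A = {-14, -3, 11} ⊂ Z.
K = |A + A| / |A| = 6/3 = 2

Enumerate A + A = {a + b : a, b ∈ A}. With |A| = 3, there are |A|^2 = 9 ordered sum pairs; collecting distinct values, A + A = {-28, -17, -6, -3, 8, 22}, so |A + A| = 6. Thus K = 6/3 = 2. For comparison, the minimum possible |A + A| over all 3-element sets is 2·3 − 1 = 5 (so min K = 5/3), attained only by arithmetic progressions.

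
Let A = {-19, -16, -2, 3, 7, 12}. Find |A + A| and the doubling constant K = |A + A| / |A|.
K = |A + A| / |A| = 19/6

Enumerate A + A = {a + b : a, b ∈ A}. With |A| = 6, there are |A|^2 = 36 ordered sum pairs; collecting distinct values, A + A = {-38, -35, -32, -21, -18, -16, -13, -12, -9, -7, -4, 1, 5, 6, 10, 14, 15, 19, 24}, so |A + A| = 19. Thus K = 19/6. For comparison, the minimum possible |A + A| over all 6-element sets is 2·6 − 1 = 11 (so min K = 11/6), attained only by arithmetic progressions.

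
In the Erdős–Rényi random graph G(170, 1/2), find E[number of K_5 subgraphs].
E[# K_5] = C(170, 5) · (1/2)^C(5, 2) = 1115034284 / 2^10 = 278758571/256 ≈ 1088900.667969

For each 5-subset S of vertices (there are C(170, 5) = 1115034284 such S), let X_S = 1 if S induces a K_5 (all C(5, 2) = 10 edges present). Then P(X_S = 1) = (1/2)^10 = 1/1024. By linearity of expectation, E[# K_5] = C(170, 5) · (1/2)^10 = 1115034284 / 1024 = 278758571/256 ≈ 1088900.667969.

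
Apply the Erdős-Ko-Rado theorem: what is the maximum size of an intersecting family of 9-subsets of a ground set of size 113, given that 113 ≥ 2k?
max |F| = C(112, 8) = 475491062970

The Erdős-Ko-Rado theorem states: for n ≥ 2k, an intersecting family of k-subsets of an n-element set has size at most C(n − 1, k − 1), with equality for 'star' families {A ⊆ [n] : |A| = k, i ∈ A} (fix an element i). For n = 113, k = 9: C(112, 8) = 475491062970.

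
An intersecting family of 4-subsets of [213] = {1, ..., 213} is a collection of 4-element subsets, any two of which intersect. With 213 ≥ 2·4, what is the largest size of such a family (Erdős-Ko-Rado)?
max |F| = C(212, 3) = 1565620

Erdős-Ko-Rado (1961): when n ≥ 2k, max |F| = C(n−1, k−1). The bound is attained by the star {A : i ∈ A} for any fixed i ∈ [n]. Here C(213−1, 4−1) = C(212, 3) = 1565620.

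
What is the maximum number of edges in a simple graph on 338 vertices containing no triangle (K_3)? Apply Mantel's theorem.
ex(338, K_3) = ⌊338^2/4⌋ = 28561

Mantel (1907): a triangle-free graph on n vertices has at most ⌊n^2/4⌋ edges, with equality for the complete bipartite graph K_{⌊n/2⌋, ⌈n/2⌉}. For n = 338: ⌊338^2/4⌋ = ⌊114244/4⌋ = 28561. The extremal graph is K_{169, 169}, which has 169·169 = 28561 edges.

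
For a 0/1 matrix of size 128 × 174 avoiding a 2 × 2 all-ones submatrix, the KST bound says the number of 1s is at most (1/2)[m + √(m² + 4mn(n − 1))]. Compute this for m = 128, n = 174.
z(128, 174; 2, 2) ≤ (1/2)[128 + √(128² + 4·128·174·173)] = (1/2)[128 + √15428608] = 2027.9633

Kővári–Sós–Turán: let r_1, ..., r_128 be the row sums and z = Σ r_i the total number of 1s. Each pair of columns can share at most one row with both entries 1 (else a 2×2 all-ones block appears), so Σ_i C(r_i, 2) ≤ C(174, 2) = 15051. By convexity Σ_i C(r_i, 2) ≥ 128·C(z/128, 2) = z(z − 128)/(2·128), giving z² − 128z − 128·174·173 ≤ 0 and hence z ≤ (1/2)[128 + √(16384 + 4·3853056)] = (1/2)[128 + √15428608] ≈ (1/2)(128 + 3927.9267) = 2027.9633.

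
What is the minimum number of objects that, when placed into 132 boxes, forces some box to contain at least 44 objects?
n = (44 − 1)·132 + 1 = 5677

By the generalised pigeonhole principle, to guarantee some box contains ≥ r objects we need more than (r − 1) · k objects total. Threshold: n = (r − 1) · k + 1. With r = 44 and k = 132: n = 43 · 132 + 1 = 5676 + 1 = 5677. For n = 5676 = 43 · 132, we can put exactly 43 objects in every box, avoiding 44 in any single one — so 5677 is tight.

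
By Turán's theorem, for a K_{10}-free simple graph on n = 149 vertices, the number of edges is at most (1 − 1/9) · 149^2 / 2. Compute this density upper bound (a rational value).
Turán density bound = (8/9) · 149^2/2 = 88804/9 ≈ 9867.1111

Turán's theorem: ex(n, K_{r+1}) is achieved by the complete r-partite Turán graph T(n, r) with parts as balanced as possible, and is at most (1 − 1/r) · n^2/2. For r = 9, n = 149: the density bound is (8/9) · 22201/2 = 88804/9 ≈ 9867.1111. The integer-valued extremum is e(T(149, 9)) = 9866, which is strictly less than the density bound 88804/9 since 9 ∤ 149 (the parts of T(149, 9) cannot all be equal).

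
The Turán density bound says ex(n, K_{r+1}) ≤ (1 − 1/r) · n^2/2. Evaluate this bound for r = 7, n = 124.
Turán density bound = (6/7) · 124^2/2 = 46128/7 ≈ 6589.7143

Turán's theorem: ex(n, K_{r+1}) is achieved by the complete r-partite Turán graph T(n, r) with parts as balanced as possible, and is at most (1 − 1/r) · n^2/2. For r = 7, n = 124: the density bound is (6/7) · 15376/2 = 46128/7 ≈ 6589.7143. The integer-valued extremum is e(T(124, 7)) = 6589, which is strictly less than the density bound 46128/7 since 7 ∤ 124 (the parts of T(124, 7) cannot all be equal).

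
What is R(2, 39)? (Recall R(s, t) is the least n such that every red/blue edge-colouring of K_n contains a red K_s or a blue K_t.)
R(2, 39) = 39

R(2, k) = k for all k ≥ 2: in a 2-colouring of K_k, either some edge is red (a red K_2) or all edges are blue (a blue K_k). And K_{38} coloured all-blue has no blue K_39, so R(2, 39) > 38. Hence R(2, 39) = 39.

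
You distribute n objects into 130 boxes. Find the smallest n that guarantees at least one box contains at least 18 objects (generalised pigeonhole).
n = (18 − 1)·130 + 1 = 2211

By the generalised pigeonhole principle, to guarantee some box contains ≥ r objects we need more than (r − 1) · k objects total. Threshold: n = (r − 1) · k + 1. With r = 18 and k = 130: n = 17 · 130 + 1 = 2210 + 1 = 2211. For n = 2210 = 17 · 130, we can put exactly 17 objects in every box, avoiding 18 in any single one — so 2211 is tight.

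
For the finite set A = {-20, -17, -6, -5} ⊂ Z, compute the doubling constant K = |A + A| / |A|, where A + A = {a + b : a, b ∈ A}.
K = |A + A| / |A| = 10/4 = 5/2

Enumerate A + A = {a + b : a, b ∈ A}. With |A| = 4, there are |A|^2 = 16 ordered sum pairs; collecting distinct values, A + A = {-40, -37, -34, -26, -25, -23, -22, -12, -11, -10}, so |A + A| = 10. Thus K = 10/4 = 5/2. For comparison, the minimum possible |A + A| over all 4-element sets is 2·4 − 1 = 7 (so min K = 7/4), attained only by arithmetic progressions.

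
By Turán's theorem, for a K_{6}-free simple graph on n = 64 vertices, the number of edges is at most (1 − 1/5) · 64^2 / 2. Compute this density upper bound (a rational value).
Turán density bound = (4/5) · 64^2/2 = 8192/5 ≈ 1638.4

Turán's theorem: ex(n, K_{r+1}) is achieved by the complete r-partite Turán graph T(n, r) with parts as balanced as possible, and is at most (1 − 1/r) · n^2/2. For r = 5, n = 64: the density bound is (4/5) · 4096/2 = 8192/5 ≈ 1638.4. The integer-valued extremum is e(T(64, 5)) = 1638, which is strictly less than the density bound 8192/5 since 5 ∤ 64 (the parts of T(64, 5) cannot all be equal).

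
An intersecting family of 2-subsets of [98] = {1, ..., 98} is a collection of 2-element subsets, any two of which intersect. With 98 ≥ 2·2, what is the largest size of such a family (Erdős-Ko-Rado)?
max |F| = C(97, 1) = 97

The Erdős-Ko-Rado theorem states: for n ≥ 2k, an intersecting family of k-subsets of an n-element set has size at most C(n − 1, k − 1), with equality for 'star' families {A ⊆ [n] : |A| = k, i ∈ A} (fix an element i). For n = 98, k = 2: C(97, 1) = 97.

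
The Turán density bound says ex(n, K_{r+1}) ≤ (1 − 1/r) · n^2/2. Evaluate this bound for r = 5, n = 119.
Turán density bound = (4/5) · 119^2/2 = 28322/5 ≈ 5664.4

Turán's theorem: ex(n, K_{r+1}) is achieved by the complete r-partite Turán graph T(n, r) with parts as balanced as possible, and is at most (1 − 1/r) · n^2/2. For r = 5, n = 119: the density bound is (4/5) · 14161/2 = 28322/5 ≈ 5664.4. The integer-valued extremum is e(T(119, 5)) = 5664, which is strictly less than the density bound 28322/5 since 5 ∤ 119 (the parts of T(119, 5) cannot all be equal).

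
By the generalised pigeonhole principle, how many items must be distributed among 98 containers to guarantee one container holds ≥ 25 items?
n = (25 − 1)·98 + 1 = 2353

By the generalised pigeonhole principle, to guarantee some box contains ≥ r objects we need more than (r − 1) · k objects total. Threshold: n = (r − 1) · k + 1. With r = 25 and k = 98: n = 24 · 98 + 1 = 2352 + 1 = 2353. For n = 2352 = 24 · 98, we can put exactly 24 objects in every box, avoiding 25 in any single one — so 2353 is tight.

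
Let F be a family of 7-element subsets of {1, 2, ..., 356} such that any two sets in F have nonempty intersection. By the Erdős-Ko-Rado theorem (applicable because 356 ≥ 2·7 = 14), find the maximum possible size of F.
max |F| = C(355, 6) = 2664352290600

The Erdős-Ko-Rado theorem states: for n ≥ 2k, an intersecting family of k-subsets of an n-element set has size at most C(n − 1, k − 1), with equality for 'star' families {A ⊆ [n] : |A| = k, i ∈ A} (fix an element i). For n = 356, k = 7: C(355, 6) = 2664352290600.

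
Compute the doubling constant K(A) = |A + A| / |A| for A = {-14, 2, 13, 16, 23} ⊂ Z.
K = |A + A| / |A| = 15/5 = 3

Enumerate A + A = {a + b : a, b ∈ A}. With |A| = 5, there are |A|^2 = 25 ordered sum pairs; collecting distinct values, A + A = {-28, -12, -1, 2, 4, 9, 15, 18, 25, 26, 29, 32, 36, 39, 46}, so |A + A| = 15. Thus K = 15/5 = 3. For comparison, the minimum possible |A + A| over all 5-element sets is 2·5 − 1 = 9 (so min K = 9/5), attained only by arithmetic progressions.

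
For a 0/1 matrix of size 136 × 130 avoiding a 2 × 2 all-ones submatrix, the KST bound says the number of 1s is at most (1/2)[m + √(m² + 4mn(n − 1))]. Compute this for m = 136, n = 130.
z(136, 130; 2, 2) ≤ (1/2)[136 + √(136² + 4·136·130·129)] = (1/2)[136 + √9141376] = 1579.7354

Kővári–Sós–Turán: let r_1, ..., r_136 be the row sums and z = Σ r_i the total number of 1s. Each pair of columns can share at most one row with both entries 1 (else a 2×2 all-ones block appears), so Σ_i C(r_i, 2) ≤ C(130, 2) = 8385. By convexity Σ_i C(r_i, 2) ≥ 136·C(z/136, 2) = z(z − 136)/(2·136), giving z² − 136z − 136·130·129 ≤ 0 and hence z ≤ (1/2)[136 + √(18496 + 4·2280720)] = (1/2)[136 + √9141376] ≈ (1/2)(136 + 3023.4709) = 1579.7354.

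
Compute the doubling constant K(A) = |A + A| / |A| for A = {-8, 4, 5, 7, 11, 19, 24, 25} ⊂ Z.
K = |A + A| / |A| = 32/8 = 4

Enumerate A + A = {a + b : a, b ∈ A}. With |A| = 8, there are |A|^2 = 64 ordered sum pairs; collecting distinct values, A + A = {-16, -4, -3, -1, 3, 8, 9, 10, 11, 12, 14, 15, 16, 17, 18, 22, 23, 24, 26, 28, 29, 30, 31, 32, 35, 36, 38, 43, 44, 48, 49, 50}, so |A + A| = 32. Thus K = 32/8 = 4. For comparison, the minimum possible |A + A| over all 8-element sets is 2·8 − 1 = 15 (so min K = 15/8), attained only by arithmetic progressions.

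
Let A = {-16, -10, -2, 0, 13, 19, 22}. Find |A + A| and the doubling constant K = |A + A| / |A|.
K = |A + A| / |A| = 27/7

Enumerate A + A = {a + b : a, b ∈ A}. With |A| = 7, there are |A|^2 = 49 ordered sum pairs; collecting distinct values, A + A = {-32, -26, -20, -18, -16, -12, -10, -4, -3, -2, 0, 3, 6, 9, 11, 12, 13, 17, 19, 20, 22, 26, 32, 35, 38, 41, 44}, so |A + A| = 27. Thus K = 27/7. For comparison, the minimum possible |A + A| over all 7-element sets is 2·7 − 1 = 13 (so min K = 13/7), attained only by arithmetic progressions.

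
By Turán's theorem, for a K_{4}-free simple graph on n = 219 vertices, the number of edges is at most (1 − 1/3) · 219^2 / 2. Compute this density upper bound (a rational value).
Turán density bound = (2/3) · 219^2/2 = 15987

Turán's theorem: ex(n, K_{r+1}) is achieved by the complete r-partite Turán graph T(n, r) with parts as balanced as possible, and is at most (1 − 1/r) · n^2/2. For r = 3, n = 219: the density bound is (2/3) · 47961/2 = 15987. Since 3 ∣ 219, the Turán graph T(219, 3) has parts of equal size 73, and its edge count e(T(219, 3)) = 15987 attains the density bound exactly.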